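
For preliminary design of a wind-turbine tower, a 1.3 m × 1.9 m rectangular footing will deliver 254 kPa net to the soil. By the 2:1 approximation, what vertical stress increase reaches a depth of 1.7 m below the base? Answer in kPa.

By the 2:1 method the load spreads at 1 horizontal : 2 vertical, so at depth z the loaded area has grown by z in each plan dimension:
Δσ = qBL/((B+z)(L+z)) = 254×1.3×1.9/((1.3+1.7)(1.9+1.7)) = 58.091 kPa

Δσ_z ≈ 58.1 kPa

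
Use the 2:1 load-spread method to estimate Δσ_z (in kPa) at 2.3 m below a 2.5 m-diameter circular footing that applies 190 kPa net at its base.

Δσ_z ≈ 51.5 kPa

By the 2:1 method the load spreads at 1 horizontal : 2 vertical, so at depth z the loaded area has grown by z in each plan dimension:
Δσ ≈ qD²/(D+z)² = 190×2.5²/(2.5+2.3)² = 51.541 kPa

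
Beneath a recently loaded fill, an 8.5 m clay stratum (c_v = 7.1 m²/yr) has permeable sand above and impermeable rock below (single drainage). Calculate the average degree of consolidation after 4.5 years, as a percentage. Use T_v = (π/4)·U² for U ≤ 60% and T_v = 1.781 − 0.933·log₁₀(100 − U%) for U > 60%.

U ≈ 72.8 %

Drainage path length: H_d = H = 8.5 m (single drainage).
T_v = c_v·t/H_d² = 7.1×4.5/8.5² = 0.44221.
T_v = 0.44221 corresponds to the U > 60% branch:
U = 1 − 10^((1.781 − T_v)/0.933)/100 = 0.7278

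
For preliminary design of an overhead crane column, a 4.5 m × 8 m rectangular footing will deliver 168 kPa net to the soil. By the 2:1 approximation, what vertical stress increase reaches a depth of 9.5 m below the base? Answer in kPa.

Δσ_z ≈ 24.7 kPa

By the 2:1 method the load spreads at 1 horizontal : 2 vertical, so at depth z the loaded area has grown by z in each plan dimension:
Δσ = qBL/((B+z)(L+z)) = 168×4.5×8/((4.5+9.5)(8+9.5)) = 24.686 kPa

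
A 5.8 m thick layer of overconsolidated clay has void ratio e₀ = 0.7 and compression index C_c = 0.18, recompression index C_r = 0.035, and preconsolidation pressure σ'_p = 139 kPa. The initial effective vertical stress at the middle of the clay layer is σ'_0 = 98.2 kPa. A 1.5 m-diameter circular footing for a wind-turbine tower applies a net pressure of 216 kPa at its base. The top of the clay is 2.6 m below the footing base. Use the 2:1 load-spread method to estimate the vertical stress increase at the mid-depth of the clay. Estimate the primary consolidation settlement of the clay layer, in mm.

Mid-depth of clay below the footing base: z = 2.6 + 5.8/2 = 5.5 m.
Stress increase at mid-clay by the 2:1 spreading method:
Δσ ≈ qD²/(D+z)² = 216×1.5²/(1.5+5.5)² = 9.9184 kPa
Final effective stress: σ'_f = 98.2 + 9.9184 = 108.12 kPa.
σ'_f = 108.12 ≤ σ'_p = 139 kPa, so the clay remains overconsolidated and only the recompression index applies:
S_c = C_r·H/(1+e₀)·log₁₀(σ'_f/σ'_0) = 0.035×5.8/1.7×log₁₀(108.12/98.2)
    = 0.11941 × 0.041795 = 0.004991 m

S_c ≈ 4.99 mm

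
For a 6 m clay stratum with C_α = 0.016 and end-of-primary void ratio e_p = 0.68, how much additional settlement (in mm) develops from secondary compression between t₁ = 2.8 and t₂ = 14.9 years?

Secondary compression: S_s = C_α·H/(1+e_p)·log₁₀(t₂/t₁)
S_s = 0.016×6/(1+0.68)×log₁₀(14.9/2.8)
    = 0.05714 × 0.726 = 0.04149 m

S_s ≈ 41.5 mm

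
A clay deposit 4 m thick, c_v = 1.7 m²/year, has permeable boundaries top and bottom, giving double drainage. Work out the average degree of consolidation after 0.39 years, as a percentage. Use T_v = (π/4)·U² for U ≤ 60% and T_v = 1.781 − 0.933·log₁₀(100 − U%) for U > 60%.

U ≈ 45.9 %

Drainage path length: H_d = H/2 = 2 m (double drainage).
T_v = c_v·t/H_d² = 1.7×0.39/2² = 0.16575.
T_v = 0.16575 corresponds to the U ≤ 60% branch:
U = √(4T_v/π) = 0.4594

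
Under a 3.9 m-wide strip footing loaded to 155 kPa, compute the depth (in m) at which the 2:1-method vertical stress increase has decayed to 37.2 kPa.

z ≈ 12.3 m

2:1 spreading — at depth z the loaded area has grown by z in each plan dimension:
qB/(B+z) = Δσ_z ⇒ z = qB/Δσ_z − B = 155×3.9/37.2 − 3.9 = 12.35 m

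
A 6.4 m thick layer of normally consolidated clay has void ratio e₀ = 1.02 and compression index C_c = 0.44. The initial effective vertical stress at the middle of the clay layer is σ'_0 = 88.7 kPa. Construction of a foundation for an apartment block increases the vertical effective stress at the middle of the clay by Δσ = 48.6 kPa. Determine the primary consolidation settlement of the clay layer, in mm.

S_c ≈ 265 mm

Final effective stress: σ'_f = σ'_0 + Δσ = 88.7 + 48.6 = 137.3 kPa.
Normally consolidated clay, so the full stress increment lies on the virgin compression line:
S_c = C_c·H/(1+e₀)·log₁₀(σ'_f/σ'_0) = 0.44×6.4/(1+1.02)×log₁₀(137.3/88.7)
    = 1.3941 × 0.18975 = 0.2645 m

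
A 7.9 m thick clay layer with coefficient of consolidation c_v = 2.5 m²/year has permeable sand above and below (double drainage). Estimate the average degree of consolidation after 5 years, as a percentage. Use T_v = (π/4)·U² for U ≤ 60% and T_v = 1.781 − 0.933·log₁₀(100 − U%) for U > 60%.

U ≈ 88.8 %

Drainage path length: H_d = H/2 = 3.95 m (double drainage).
T_v = c_v·t/H_d² = 2.5×5/3.95² = 0.80115.
T_v = 0.80115 corresponds to the U > 60% branch:
U = 1 − 10^((1.781 − T_v)/0.933)/100 = 0.8877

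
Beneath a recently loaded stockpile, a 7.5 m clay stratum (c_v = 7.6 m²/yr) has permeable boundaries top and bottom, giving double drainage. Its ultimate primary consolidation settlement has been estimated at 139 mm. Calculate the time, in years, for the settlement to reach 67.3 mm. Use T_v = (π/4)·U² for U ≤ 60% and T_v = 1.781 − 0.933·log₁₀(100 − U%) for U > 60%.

t ≈ 0.341 years

Drainage path length: H_d = H/2 = 3.75 m (double drainage).
U = S(t)/S_ult = 67.3/139 = 0.4842.
U ≤ 60%: T_v = (π/4)·U² = (π/4)×0.48417² = 0.18412.
t = T_v·H_d²/c_v = 0.18412×3.75²/7.6 = 0.3407 years.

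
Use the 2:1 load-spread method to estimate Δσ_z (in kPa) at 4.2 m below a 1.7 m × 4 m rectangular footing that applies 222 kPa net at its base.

By the 2:1 method the load spreads at 1 horizontal : 2 vertical, so at depth z the loaded area has grown by z in each plan dimension:
Δσ = qBL/((B+z)(L+z)) = 222×1.7×4/((1.7+4.2)(4+4.2)) = 31.203 kPa

Δσ_z ≈ 31.2 kPa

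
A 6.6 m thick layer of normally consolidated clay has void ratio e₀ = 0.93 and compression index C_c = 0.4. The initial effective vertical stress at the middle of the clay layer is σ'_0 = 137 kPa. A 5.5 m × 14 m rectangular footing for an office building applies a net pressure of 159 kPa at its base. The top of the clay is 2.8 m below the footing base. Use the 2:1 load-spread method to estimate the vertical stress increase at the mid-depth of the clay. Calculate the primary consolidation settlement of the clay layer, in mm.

Mid-depth of clay below the footing base: z = 2.8 + 6.6/2 = 6.1 m.
Stress increase at mid-clay by the 2:1 spreading method:
Δσ = qBL/((B+z)(L+z)) = 159×5.5×14/((5.5+6.1)(14+6.1)) = 52.509 kPa
Final effective stress: σ'_f = σ'_0 + Δσ = 137 + 52.509 = 189.51 kPa.
Normally consolidated clay, so the full stress increment lies on the virgin compression line:
S_c = C_c·H/(1+e₀)·log₁₀(σ'_f/σ'_0) = 0.4×6.6/(1+0.93)×log₁₀(189.51/137)
    = 1.3679 × 0.14091 = 0.1928 m

S_c ≈ 193 mm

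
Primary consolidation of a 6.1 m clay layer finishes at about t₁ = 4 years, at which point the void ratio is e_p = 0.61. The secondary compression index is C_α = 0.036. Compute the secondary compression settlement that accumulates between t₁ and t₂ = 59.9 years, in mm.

S_s ≈ 160 mm

Secondary compression: S_s = C_α·H/(1+e_p)·log₁₀(t₂/t₁)
S_s = 0.036×6.1/(1+0.61)×log₁₀(59.9/4)
    = 0.1364 × 1.175 = 0.1603 m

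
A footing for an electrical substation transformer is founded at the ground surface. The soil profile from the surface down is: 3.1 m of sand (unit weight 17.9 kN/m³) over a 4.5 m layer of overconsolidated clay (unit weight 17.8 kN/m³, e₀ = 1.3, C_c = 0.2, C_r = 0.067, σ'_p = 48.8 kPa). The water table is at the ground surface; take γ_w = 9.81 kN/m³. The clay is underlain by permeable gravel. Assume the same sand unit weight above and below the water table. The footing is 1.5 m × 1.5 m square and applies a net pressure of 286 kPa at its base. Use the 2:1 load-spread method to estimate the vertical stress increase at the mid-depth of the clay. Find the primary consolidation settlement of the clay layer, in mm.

Mid-depth of clay below the ground surface: z = 3.1 + 4.5/2 = 5.35 m.
Total vertical stress at mid-clay: σ_v = 17.9×3.1 + 17.8×2.25 = 95.54 kPa.
Pore pressure: u = 9.81×(5.35 − 0) = 52.483 kPa.
Initial effective stress: σ'_0 = σ_v − u = 95.54 − 52.483 = 43.057 kPa.
Stress increase at mid-clay by the 2:1 spreading method:
Δσ = qBL/((B+z)(L+z)) = 286×1.5×1.5/((1.5+5.35)(1.5+5.35)) = 13.714 kPa
Final effective stress: σ'_f = 43.057 + 13.714 = 56.771 kPa.
σ'_f = 56.771 > σ'_p = 48.8 kPa, so the stress path crosses the preconsolidation pressure — recompression up to σ'_p, then virgin compression beyond:
S_c = H/(1+e₀)·[C_r·log₁₀(σ'_p/σ'_0) + C_c·log₁₀(σ'_f/σ'_p)]
    = 4.5/2.3 × [0.067×log₁₀(48.8/43.057) + 0.2×log₁₀(56.771/48.8)]
    = 1.9565 × [0.0036432 + 0.013141] = 0.03284 m

S_c ≈ 32.8 mm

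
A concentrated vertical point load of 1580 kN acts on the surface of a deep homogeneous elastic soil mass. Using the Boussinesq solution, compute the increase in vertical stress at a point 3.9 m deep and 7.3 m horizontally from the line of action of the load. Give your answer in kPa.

Δσ_z ≈ 1.15 kPa

Boussinesq vertical stress below a point load on an elastic half-space:
Δσ_z = 3P/(2πz²) · [1 + (r/z)²]^(−5/2)
r/z = 7.3/3.9 = 1.8718; [1+(r/z)²]^(−5/2) = 0.023233.
Δσ_z = 3×1580/(2π×3.9²) × 0.023233 = 49.599 × 0.023233 = 1.152 kPa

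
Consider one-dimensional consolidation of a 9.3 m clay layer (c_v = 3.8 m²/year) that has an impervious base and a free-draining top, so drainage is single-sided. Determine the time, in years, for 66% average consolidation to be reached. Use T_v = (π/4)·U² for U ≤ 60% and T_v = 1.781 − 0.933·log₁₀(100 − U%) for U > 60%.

Drainage path length: H_d = H = 9.3 m (single drainage).
U > 60%: T_v = 1.781 − 0.933·log₁₀(100 − 66) = 0.35213.
t = T_v·H_d²/c_v = 0.35213×9.3²/3.8 = 8.015 years.

t ≈ 8.01 years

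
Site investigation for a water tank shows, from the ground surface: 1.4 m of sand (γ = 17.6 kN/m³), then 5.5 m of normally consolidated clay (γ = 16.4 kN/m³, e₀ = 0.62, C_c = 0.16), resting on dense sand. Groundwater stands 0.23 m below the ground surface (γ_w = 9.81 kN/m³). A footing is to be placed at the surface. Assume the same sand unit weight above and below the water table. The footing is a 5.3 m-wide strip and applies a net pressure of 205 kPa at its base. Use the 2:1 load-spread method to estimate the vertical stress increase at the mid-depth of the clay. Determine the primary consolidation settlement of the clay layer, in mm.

S_c ≈ 364 mm

Mid-depth of clay below the ground surface: z = 1.4 + 5.5/2 = 4.15 m.
Total vertical stress at mid-clay: σ_v = 17.6×1.4 + 16.4×2.75 = 69.74 kPa.
Pore pressure: u = 9.81×(4.15 − 0.23) = 38.455 kPa.
Initial effective stress: σ'_0 = σ_v − u = 69.74 − 38.455 = 31.285 kPa.
Stress increase at mid-clay by the 2:1 spreading method:
Δσ = qB/(B+z) = 205×5.3/(5.3+4.15) = 114.97 kPa
Final effective stress: σ'_f = σ'_0 + Δσ = 31.285 + 114.97 = 146.25 kPa.
Normally consolidated clay, so the full stress increment lies on the virgin compression line:
S_c = C_c·H/(1+e₀)·log₁₀(σ'_f/σ'_0) = 0.16×5.5/(1+0.62)×log₁₀(146.25/31.285)
    = 0.54321 × 0.66976 = 0.3638 m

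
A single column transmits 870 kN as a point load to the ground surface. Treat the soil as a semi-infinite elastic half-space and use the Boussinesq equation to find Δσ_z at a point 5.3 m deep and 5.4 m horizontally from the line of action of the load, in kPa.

Δσ_z ≈ 2.49 kPa

Boussinesq vertical stress below a point load on an elastic half-space:
Δσ_z = 3P/(2πz²) · [1 + (r/z)²]^(−5/2)
r/z = 5.4/5.3 = 1.0189; [1+(r/z)²]^(−5/2) = 0.16863.
Δσ_z = 3×870/(2π×5.3²) × 0.16863 = 14.788 × 0.16863 = 2.494 kPa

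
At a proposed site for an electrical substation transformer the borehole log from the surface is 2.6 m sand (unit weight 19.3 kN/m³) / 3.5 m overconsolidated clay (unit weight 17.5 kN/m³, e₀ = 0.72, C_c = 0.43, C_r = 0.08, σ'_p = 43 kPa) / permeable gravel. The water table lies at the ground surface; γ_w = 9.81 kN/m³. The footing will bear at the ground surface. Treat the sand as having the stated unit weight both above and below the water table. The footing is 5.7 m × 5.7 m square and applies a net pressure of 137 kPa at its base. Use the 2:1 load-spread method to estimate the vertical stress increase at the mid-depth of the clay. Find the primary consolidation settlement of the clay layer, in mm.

Mid-depth of clay below the ground surface: z = 2.6 + 3.5/2 = 4.35 m.
Total vertical stress at mid-clay: σ_v = 19.3×2.6 + 17.5×1.75 = 80.805 kPa.
Pore pressure: u = 9.81×(4.35 − 0) = 42.673 kPa.
Initial effective stress: σ'_0 = σ_v − u = 80.805 − 42.673 = 38.132 kPa.
Stress increase at mid-clay by the 2:1 spreading method:
Δσ = qBL/((B+z)(L+z)) = 137×5.7×5.7/((5.7+4.35)(5.7+4.35)) = 44.07 kPa
Final effective stress: σ'_f = 38.132 + 44.07 = 82.202 kPa.
σ'_f = 82.202 > σ'_p = 43 kPa, so the stress path crosses the preconsolidation pressure — recompression up to σ'_p, then virgin compression beyond:
S_c = H/(1+e₀)·[C_r·log₁₀(σ'_p/σ'_0) + C_c·log₁₀(σ'_f/σ'_p)]
    = 3.5/1.72 × [0.08×log₁₀(43/38.132) + 0.43×log₁₀(82.202/43)]
    = 2.0349 × [0.0041743 + 0.12101] = 0.2547 m

S_c ≈ 255 mm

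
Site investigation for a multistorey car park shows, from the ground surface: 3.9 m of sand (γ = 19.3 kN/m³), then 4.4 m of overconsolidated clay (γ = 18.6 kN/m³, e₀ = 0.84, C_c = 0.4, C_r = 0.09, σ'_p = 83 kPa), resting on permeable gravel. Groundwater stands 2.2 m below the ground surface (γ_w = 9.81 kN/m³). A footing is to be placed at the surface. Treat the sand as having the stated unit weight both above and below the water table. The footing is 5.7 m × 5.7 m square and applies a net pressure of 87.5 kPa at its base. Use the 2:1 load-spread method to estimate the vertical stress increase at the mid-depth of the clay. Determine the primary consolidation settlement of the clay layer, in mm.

S_c ≈ 76.4 mm

Mid-depth of clay below the ground surface: z = 3.9 + 4.4/2 = 6.1 m.
Total vertical stress at mid-clay: σ_v = 19.3×3.9 + 18.6×2.2 = 116.19 kPa.
Pore pressure: u = 9.81×(6.1 − 2.2) = 38.259 kPa.
Initial effective stress: σ'_0 = σ_v − u = 116.19 − 38.259 = 77.931 kPa.
Stress increase at mid-clay by the 2:1 spreading method:
Δσ = qBL/((B+z)(L+z)) = 87.5×5.7×5.7/((5.7+6.1)(5.7+6.1)) = 20.417 kPa
Final effective stress: σ'_f = 77.931 + 20.417 = 98.348 kPa.
σ'_f = 98.348 > σ'_p = 83 kPa, so the stress path crosses the preconsolidation pressure — recompression up to σ'_p, then virgin compression beyond:
S_c = H/(1+e₀)·[C_r·log₁₀(σ'_p/σ'_0) + C_c·log₁₀(σ'_f/σ'_p)]
    = 4.4/1.84 × [0.09×log₁₀(83/77.931) + 0.4×log₁₀(98.348/83)]
    = 2.3913 × [0.0024631 + 0.029475] = 0.07637 m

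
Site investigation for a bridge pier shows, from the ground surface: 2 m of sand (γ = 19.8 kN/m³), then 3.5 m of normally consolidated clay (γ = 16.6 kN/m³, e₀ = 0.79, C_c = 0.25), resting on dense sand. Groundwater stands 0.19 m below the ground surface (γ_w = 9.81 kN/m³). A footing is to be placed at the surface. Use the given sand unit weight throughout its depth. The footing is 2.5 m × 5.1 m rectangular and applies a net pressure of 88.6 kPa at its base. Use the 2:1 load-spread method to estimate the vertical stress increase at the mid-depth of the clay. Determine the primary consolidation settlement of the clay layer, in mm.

S_c ≈ 101 mm

Mid-depth of clay below the ground surface: z = 2 + 3.5/2 = 3.75 m.
Total vertical stress at mid-clay: σ_v = 19.8×2 + 16.6×1.75 = 68.65 kPa.
Pore pressure: u = 9.81×(3.75 − 0.19) = 34.924 kPa.
Initial effective stress: σ'_0 = σ_v − u = 68.65 − 34.924 = 33.726 kPa.
Stress increase at mid-clay by the 2:1 spreading method:
Δσ = qBL/((B+z)(L+z)) = 88.6×2.5×5.1/((2.5+3.75)(5.1+3.75)) = 20.423 kPa
Final effective stress: σ'_f = σ'_0 + Δσ = 33.726 + 20.423 = 54.149 kPa.
Normally consolidated clay, so the full stress increment lies on the virgin compression line:
S_c = C_c·H/(1+e₀)·log₁₀(σ'_f/σ'_0) = 0.25×3.5/(1+0.79)×log₁₀(54.149/33.726)
    = 0.48883 × 0.20563 = 0.1005 m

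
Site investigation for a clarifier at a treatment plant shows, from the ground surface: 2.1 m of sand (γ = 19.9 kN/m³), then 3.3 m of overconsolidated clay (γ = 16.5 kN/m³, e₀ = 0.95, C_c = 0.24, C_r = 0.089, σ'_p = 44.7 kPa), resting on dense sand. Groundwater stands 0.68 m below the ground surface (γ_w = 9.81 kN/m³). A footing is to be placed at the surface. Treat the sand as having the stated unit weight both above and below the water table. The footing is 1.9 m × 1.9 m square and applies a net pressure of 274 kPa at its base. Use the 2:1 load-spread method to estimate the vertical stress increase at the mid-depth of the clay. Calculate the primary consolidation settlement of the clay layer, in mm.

S_c ≈ 87.9 mm

Mid-depth of clay below the ground surface: z = 2.1 + 3.3/2 = 3.75 m.
Total vertical stress at mid-clay: σ_v = 19.9×2.1 + 16.5×1.65 = 69.015 kPa.
Pore pressure: u = 9.81×(3.75 − 0.68) = 30.117 kPa.
Initial effective stress: σ'_0 = σ_v − u = 69.015 − 30.117 = 38.898 kPa.
Stress increase at mid-clay by the 2:1 spreading method:
Δσ = qBL/((B+z)(L+z)) = 274×1.9×1.9/((1.9+3.75)(1.9+3.75)) = 30.986 kPa
Final effective stress: σ'_f = 38.898 + 30.986 = 69.884 kPa.
σ'_f = 69.884 > σ'_p = 44.7 kPa, so the stress path crosses the preconsolidation pressure — recompression up to σ'_p, then virgin compression beyond:
S_c = H/(1+e₀)·[C_r·log₁₀(σ'_p/σ'_0) + C_c·log₁₀(σ'_f/σ'_p)]
    = 3.3/1.95 × [0.089×log₁₀(44.7/38.898) + 0.24×log₁₀(69.884/44.7)]
    = 1.6923 × [0.0053738 + 0.046577] = 0.08792 m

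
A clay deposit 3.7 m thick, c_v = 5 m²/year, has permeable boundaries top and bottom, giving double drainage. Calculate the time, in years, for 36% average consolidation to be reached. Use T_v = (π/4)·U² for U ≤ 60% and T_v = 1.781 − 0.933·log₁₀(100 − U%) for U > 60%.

t ≈ 0.0697 years

Drainage path length: H_d = H/2 = 1.85 m (double drainage).
U ≤ 60%: T_v = (π/4)·U² = (π/4)×0.36² = 0.10179.
t = T_v·H_d²/c_v = 0.10179×1.85²/5 = 0.06968 years.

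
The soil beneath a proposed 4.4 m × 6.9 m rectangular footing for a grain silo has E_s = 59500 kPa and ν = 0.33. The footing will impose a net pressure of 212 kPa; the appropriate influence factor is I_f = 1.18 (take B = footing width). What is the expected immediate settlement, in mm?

S_e ≈ 16.5 mm

Immediate (elastic) settlement: S_e = q·B·(1−ν²)/E_s · I_f.
S_e = 212 × 4.4 × (1 − 0.33²) / 59500 × 1.18
    = 212 × 4.4 × 0.8911 / 59500 × 1.18
    = 0.01648 m = 16.48 mm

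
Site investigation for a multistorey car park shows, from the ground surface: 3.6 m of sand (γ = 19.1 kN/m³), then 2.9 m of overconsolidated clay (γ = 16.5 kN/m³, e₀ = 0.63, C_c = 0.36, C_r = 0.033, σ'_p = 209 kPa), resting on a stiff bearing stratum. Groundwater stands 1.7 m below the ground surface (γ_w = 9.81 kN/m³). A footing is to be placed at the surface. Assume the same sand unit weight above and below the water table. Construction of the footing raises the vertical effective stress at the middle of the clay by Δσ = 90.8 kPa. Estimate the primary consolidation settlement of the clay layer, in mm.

Mid-depth of clay below the ground surface: z = 3.6 + 2.9/2 = 5.05 m.
Total vertical stress at mid-clay: σ_v = 19.1×3.6 + 16.5×1.45 = 92.685 kPa.
Pore pressure: u = 9.81×(5.05 − 1.7) = 32.864 kPa.
Initial effective stress: σ'_0 = σ_v − u = 92.685 − 32.864 = 59.821 kPa.
Final effective stress: σ'_f = 59.821 + 90.8 = 150.62 kPa.
σ'_f = 150.62 ≤ σ'_p = 209 kPa, so the clay remains overconsolidated and only the recompression index applies:
S_c = C_r·H/(1+e₀)·log₁₀(σ'_f/σ'_0) = 0.033×2.9/1.63×log₁₀(150.62/59.821)
    = 0.05871 × 0.40103 = 0.02354 m

S_c ≈ 23.5 mm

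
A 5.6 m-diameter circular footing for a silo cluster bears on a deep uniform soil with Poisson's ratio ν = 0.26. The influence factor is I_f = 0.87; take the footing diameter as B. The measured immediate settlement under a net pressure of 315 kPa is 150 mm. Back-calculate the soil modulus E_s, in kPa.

E_s ≈ 9540 kPa

S_e = q·B·(1−ν²)/E_s · I_f  ⇒  E_s = q·B·(1−ν²)·I_f / S_e.
E_s = 315 × 5.6 × 0.9324 × 0.87 / 0.15 = 9540 kPa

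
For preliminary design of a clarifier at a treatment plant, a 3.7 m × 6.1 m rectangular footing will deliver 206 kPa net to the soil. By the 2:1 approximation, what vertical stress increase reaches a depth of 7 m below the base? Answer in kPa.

By the 2:1 method the load spreads at 1 horizontal : 2 vertical, so at depth z the loaded area has grown by z in each plan dimension:
Δσ = qBL/((B+z)(L+z)) = 206×3.7×6.1/((3.7+7)(6.1+7)) = 33.17 kPa

Δσ_z ≈ 33.2 kPa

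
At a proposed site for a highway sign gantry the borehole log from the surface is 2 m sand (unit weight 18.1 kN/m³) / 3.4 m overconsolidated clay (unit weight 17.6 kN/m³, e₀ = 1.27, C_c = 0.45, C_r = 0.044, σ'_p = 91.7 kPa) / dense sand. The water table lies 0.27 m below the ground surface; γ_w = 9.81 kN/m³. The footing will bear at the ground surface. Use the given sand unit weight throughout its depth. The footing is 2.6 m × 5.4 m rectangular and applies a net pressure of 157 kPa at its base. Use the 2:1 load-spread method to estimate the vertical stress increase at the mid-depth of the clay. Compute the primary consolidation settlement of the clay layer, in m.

S_c ≈ 0.0224 m

Mid-depth of clay below the ground surface: z = 2 + 3.4/2 = 3.7 m.
Total vertical stress at mid-clay: σ_v = 18.1×2 + 17.6×1.7 = 66.12 kPa.
Pore pressure: u = 9.81×(3.7 − 0.27) = 33.648 kPa.
Initial effective stress: σ'_0 = σ_v − u = 66.12 − 33.648 = 32.472 kPa.
Stress increase at mid-clay by the 2:1 spreading method:
Δσ = qBL/((B+z)(L+z)) = 157×2.6×5.4/((2.6+3.7)(5.4+3.7)) = 38.449 kPa
Final effective stress: σ'_f = 32.472 + 38.449 = 70.921 kPa.
σ'_f = 70.921 ≤ σ'_p = 91.7 kPa, so the clay remains overconsolidated and only the recompression index applies:
S_c = C_r·H/(1+e₀)·log₁₀(σ'_f/σ'_0) = 0.044×3.4/2.27×log₁₀(70.921/32.472)
    = 0.065903 × 0.33927 = 0.02236 m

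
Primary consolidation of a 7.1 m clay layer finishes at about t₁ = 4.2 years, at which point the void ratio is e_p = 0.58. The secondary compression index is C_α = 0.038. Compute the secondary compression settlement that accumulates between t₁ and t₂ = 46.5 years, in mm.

S_s ≈ 178 mm

Secondary compression: S_s = C_α·H/(1+e_p)·log₁₀(t₂/t₁)
S_s = 0.038×7.1/(1+0.58)×log₁₀(46.5/4.2)
    = 0.1708 × 1.044 = 0.1783 m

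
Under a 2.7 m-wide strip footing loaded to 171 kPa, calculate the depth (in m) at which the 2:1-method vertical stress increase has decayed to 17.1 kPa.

2:1 spreading — at depth z the loaded area has grown by z in each plan dimension:
qB/(B+z) = Δσ_z ⇒ z = qB/Δσ_z − B = 171×2.7/17.1 − 2.7 = 24.3 m

z ≈ 24.3 m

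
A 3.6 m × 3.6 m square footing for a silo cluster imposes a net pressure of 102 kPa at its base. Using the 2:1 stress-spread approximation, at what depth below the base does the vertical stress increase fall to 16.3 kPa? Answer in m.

z ≈ 5.41 m

2:1 spreading — at depth z the loaded area has grown by z in each plan dimension:
qB²/(B+z)² = Δσ_z ⇒ z = B(√(q/Δσ_z) − 1) = 3.6×(√(102/16.3) − 1) = 5.406 m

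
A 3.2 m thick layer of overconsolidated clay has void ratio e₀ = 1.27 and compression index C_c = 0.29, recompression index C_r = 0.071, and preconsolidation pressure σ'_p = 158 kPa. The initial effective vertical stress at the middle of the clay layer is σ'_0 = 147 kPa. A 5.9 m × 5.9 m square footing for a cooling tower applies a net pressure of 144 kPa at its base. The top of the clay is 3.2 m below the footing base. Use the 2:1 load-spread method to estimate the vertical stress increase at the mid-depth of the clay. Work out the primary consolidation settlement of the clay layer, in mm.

Mid-depth of clay below the footing base: z = 3.2 + 3.2/2 = 4.8 m.
Stress increase at mid-clay by the 2:1 spreading method:
Δσ = qBL/((B+z)(L+z)) = 144×5.9×5.9/((5.9+4.8)(5.9+4.8)) = 43.782 kPa
Final effective stress: σ'_f = 147 + 43.782 = 190.78 kPa.
σ'_f = 190.78 > σ'_p = 158 kPa, so the stress path crosses the preconsolidation pressure — recompression up to σ'_p, then virgin compression beyond:
S_c = H/(1+e₀)·[C_r·log₁₀(σ'_p/σ'_0) + C_c·log₁₀(σ'_f/σ'_p)]
    = 3.2/2.27 × [0.071×log₁₀(158/147) + 0.29×log₁₀(190.78/158)]
    = 1.4097 × [0.0022251 + 0.023744] = 0.03661 m

S_c ≈ 36.6 mm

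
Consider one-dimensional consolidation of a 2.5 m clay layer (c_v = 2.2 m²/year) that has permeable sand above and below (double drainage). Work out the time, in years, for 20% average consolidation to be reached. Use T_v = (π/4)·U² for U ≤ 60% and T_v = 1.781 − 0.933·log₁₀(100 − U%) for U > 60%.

Drainage path length: H_d = H/2 = 1.25 m (double drainage).
U ≤ 60%: T_v = (π/4)·U² = (π/4)×0.2² = 0.031416.
t = T_v·H_d²/c_v = 0.031416×1.25²/2.2 = 0.02231 years.

t ≈ 0.0223 years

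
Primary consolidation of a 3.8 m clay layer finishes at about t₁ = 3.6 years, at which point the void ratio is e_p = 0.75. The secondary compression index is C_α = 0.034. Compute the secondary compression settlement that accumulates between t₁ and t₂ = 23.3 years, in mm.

S_s ≈ 59.9 mm

Secondary compression: S_s = C_α·H/(1+e_p)·log₁₀(t₂/t₁)
S_s = 0.034×3.8/(1+0.75)×log₁₀(23.3/3.6)
    = 0.07383 × 0.8111 = 0.05988 m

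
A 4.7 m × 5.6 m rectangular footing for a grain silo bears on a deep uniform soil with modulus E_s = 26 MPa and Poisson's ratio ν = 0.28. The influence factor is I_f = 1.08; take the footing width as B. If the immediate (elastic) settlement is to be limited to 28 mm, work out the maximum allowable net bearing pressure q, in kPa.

q ≈ 156 kPa

E_s = 26 MPa = 26000 kPa.
S_e = q·B·(1−ν²)/E_s · I_f  ⇒  q = S_e·E_s / (B·(1−ν²)·I_f).
q = 0.028 × 26000 / (4.7 × 0.9216 × 1.08) = 155.6 kPa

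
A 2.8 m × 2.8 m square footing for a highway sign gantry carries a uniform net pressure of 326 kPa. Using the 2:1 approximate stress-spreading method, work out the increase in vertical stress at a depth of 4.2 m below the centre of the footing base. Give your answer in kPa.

By the 2:1 method the load spreads at 1 horizontal : 2 vertical, so at depth z the loaded area has grown by z in each plan dimension:
Δσ = qBL/((B+z)(L+z)) = 326×2.8×2.8/((2.8+4.2)(2.8+4.2)) = 52.16 kPa

Δσ_z ≈ 52.2 kPa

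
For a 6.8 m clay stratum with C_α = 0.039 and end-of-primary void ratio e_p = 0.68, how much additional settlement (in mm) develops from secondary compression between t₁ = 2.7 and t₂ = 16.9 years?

Secondary compression: S_s = C_α·H/(1+e_p)·log₁₀(t₂/t₁)
S_s = 0.039×6.8/(1+0.68)×log₁₀(16.9/2.7)
    = 0.1579 × 0.7965 = 0.1257 m

S_s ≈ 126 mm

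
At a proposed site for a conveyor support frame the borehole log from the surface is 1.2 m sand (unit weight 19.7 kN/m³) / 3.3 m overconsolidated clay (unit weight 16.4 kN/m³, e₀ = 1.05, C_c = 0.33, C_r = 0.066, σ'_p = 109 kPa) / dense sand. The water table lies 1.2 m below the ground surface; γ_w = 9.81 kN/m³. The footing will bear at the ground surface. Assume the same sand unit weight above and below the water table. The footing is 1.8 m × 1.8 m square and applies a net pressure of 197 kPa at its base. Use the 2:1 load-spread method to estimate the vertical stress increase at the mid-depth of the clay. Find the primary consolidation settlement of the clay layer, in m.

S_c ≈ 0.0285 m

Mid-depth of clay below the ground surface: z = 1.2 + 3.3/2 = 2.85 m.
Total vertical stress at mid-clay: σ_v = 19.7×1.2 + 16.4×1.65 = 50.7 kPa.
Pore pressure: u = 9.81×(2.85 − 1.2) = 16.186 kPa.
Initial effective stress: σ'_0 = σ_v − u = 50.7 − 16.186 = 34.514 kPa.
Stress increase at mid-clay by the 2:1 spreading method:
Δσ = qBL/((B+z)(L+z)) = 197×1.8×1.8/((1.8+2.85)(1.8+2.85)) = 29.519 kPa
Final effective stress: σ'_f = 34.514 + 29.519 = 64.033 kPa.
σ'_f = 64.033 ≤ σ'_p = 109 kPa, so the clay remains overconsolidated and only the recompression index applies:
S_c = C_r·H/(1+e₀)·log₁₀(σ'_f/σ'_0) = 0.066×3.3/2.05×log₁₀(64.033/34.514)
    = 0.10625 × 0.26841 = 0.02852 m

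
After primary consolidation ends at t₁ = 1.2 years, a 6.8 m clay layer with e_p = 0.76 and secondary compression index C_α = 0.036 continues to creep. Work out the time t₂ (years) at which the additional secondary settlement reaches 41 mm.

S_s = C_α·H/(1+e_p)·log₁₀(t₂/t₁) ⇒ log₁₀(t₂/t₁) = S_s·(1+e_p)/(C_α·H).
log₁₀(t₂/t₁) = 0.041 × (1+0.76) / (0.036×6.8) = 0.2948
t₂ = t₁ × 10^0.2948 = 1.2 × 1.971 = 2.366 years

t₂ ≈ 2.37 years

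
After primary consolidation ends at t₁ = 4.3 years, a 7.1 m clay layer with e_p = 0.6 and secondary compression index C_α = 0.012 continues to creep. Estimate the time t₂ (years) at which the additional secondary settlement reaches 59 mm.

t₂ ≈ 55.1 years

S_s = C_α·H/(1+e_p)·log₁₀(t₂/t₁) ⇒ log₁₀(t₂/t₁) = S_s·(1+e_p)/(C_α·H).
log₁₀(t₂/t₁) = 0.059 × (1+0.6) / (0.012×7.1) = 1.108
t₂ = t₁ × 10^1.108 = 4.3 × 12.82 = 55.14 years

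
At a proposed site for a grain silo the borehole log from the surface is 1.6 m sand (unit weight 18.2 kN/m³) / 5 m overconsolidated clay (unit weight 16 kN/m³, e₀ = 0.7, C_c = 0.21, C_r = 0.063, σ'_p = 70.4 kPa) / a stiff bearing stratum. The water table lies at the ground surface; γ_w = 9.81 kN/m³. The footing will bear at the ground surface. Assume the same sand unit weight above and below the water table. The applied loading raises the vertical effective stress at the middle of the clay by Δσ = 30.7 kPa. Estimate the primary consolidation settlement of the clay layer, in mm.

S_c ≈ 58.2 mm

Mid-depth of clay below the ground surface: z = 1.6 + 5/2 = 4.1 m.
Total vertical stress at mid-clay: σ_v = 18.2×1.6 + 16×2.5 = 69.12 kPa.
Pore pressure: u = 9.81×(4.1 − 0) = 40.221 kPa.
Initial effective stress: σ'_0 = σ_v − u = 69.12 − 40.221 = 28.899 kPa.
Final effective stress: σ'_f = 28.899 + 30.7 = 59.599 kPa.
σ'_f = 59.599 ≤ σ'_p = 70.4 kPa, so the clay remains overconsolidated and only the recompression index applies:
S_c = C_r·H/(1+e₀)·log₁₀(σ'_f/σ'_0) = 0.063×5/1.7×log₁₀(59.599/28.899)
    = 0.1853 × 0.31436 = 0.05825 m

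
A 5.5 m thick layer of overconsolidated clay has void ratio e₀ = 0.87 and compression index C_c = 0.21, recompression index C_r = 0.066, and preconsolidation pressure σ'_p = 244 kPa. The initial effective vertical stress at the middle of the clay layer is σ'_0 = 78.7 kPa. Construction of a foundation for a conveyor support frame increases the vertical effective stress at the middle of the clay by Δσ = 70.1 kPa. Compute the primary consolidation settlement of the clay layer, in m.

Final effective stress: σ'_f = 78.7 + 70.1 = 148.8 kPa.
σ'_f = 148.8 ≤ σ'_p = 244 kPa, so the clay remains overconsolidated and only the recompression index applies:
S_c = C_r·H/(1+e₀)·log₁₀(σ'_f/σ'_0) = 0.066×5.5/1.87×log₁₀(148.8/78.7)
    = 0.19412 × 0.27663 = 0.0537 m

S_c ≈ 0.0537 m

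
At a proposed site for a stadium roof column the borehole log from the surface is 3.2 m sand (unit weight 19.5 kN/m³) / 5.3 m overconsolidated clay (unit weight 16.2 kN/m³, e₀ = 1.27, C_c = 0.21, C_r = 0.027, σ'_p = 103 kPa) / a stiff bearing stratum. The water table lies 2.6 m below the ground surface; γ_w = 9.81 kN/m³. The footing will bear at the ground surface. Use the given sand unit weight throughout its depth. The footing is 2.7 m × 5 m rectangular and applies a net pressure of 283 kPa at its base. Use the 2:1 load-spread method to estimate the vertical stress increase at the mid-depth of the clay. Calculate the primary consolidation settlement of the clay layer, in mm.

Mid-depth of clay below the ground surface: z = 3.2 + 5.3/2 = 5.85 m.
Total vertical stress at mid-clay: σ_v = 19.5×3.2 + 16.2×2.65 = 105.33 kPa.
Pore pressure: u = 9.81×(5.85 − 2.6) = 31.883 kPa.
Initial effective stress: σ'_0 = σ_v − u = 105.33 − 31.883 = 73.447 kPa.
Stress increase at mid-clay by the 2:1 spreading method:
Δσ = qBL/((B+z)(L+z)) = 283×2.7×5/((2.7+5.85)(5+5.85)) = 41.184 kPa
Final effective stress: σ'_f = 73.447 + 41.184 = 114.63 kPa.
σ'_f = 114.63 > σ'_p = 103 kPa, so the stress path crosses the preconsolidation pressure — recompression up to σ'_p, then virgin compression beyond:
S_c = H/(1+e₀)·[C_r·log₁₀(σ'_p/σ'_0) + C_c·log₁₀(σ'_f/σ'_p)]
    = 5.3/2.27 × [0.027×log₁₀(103/73.447) + 0.21×log₁₀(114.63/103)]
    = 2.3348 × [0.0039653 + 0.0097568] = 0.03204 m

S_c ≈ 32 mm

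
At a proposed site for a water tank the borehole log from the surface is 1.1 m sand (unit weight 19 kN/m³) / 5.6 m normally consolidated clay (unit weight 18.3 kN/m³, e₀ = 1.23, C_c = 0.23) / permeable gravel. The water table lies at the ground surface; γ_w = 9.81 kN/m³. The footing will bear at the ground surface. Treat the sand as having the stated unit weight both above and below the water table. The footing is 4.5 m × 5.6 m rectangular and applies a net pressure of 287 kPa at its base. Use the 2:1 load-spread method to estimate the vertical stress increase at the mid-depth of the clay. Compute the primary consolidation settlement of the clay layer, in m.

Mid-depth of clay below the ground surface: z = 1.1 + 5.6/2 = 3.9 m.
Total vertical stress at mid-clay: σ_v = 19×1.1 + 18.3×2.8 = 72.14 kPa.
Pore pressure: u = 9.81×(3.9 − 0) = 38.259 kPa.
Initial effective stress: σ'_0 = σ_v − u = 72.14 − 38.259 = 33.881 kPa.
Stress increase at mid-clay by the 2:1 spreading method:
Δσ = qBL/((B+z)(L+z)) = 287×4.5×5.6/((4.5+3.9)(5.6+3.9)) = 90.632 kPa
Final effective stress: σ'_f = σ'_0 + Δσ = 33.881 + 90.632 = 124.51 kPa.
Normally consolidated clay, so the full stress increment lies on the virgin compression line:
S_c = C_c·H/(1+e₀)·log₁₀(σ'_f/σ'_0) = 0.23×5.6/(1+1.23)×log₁₀(124.51/33.881)
    = 0.57758 × 0.56525 = 0.3265 m

S_c ≈ 0.326 m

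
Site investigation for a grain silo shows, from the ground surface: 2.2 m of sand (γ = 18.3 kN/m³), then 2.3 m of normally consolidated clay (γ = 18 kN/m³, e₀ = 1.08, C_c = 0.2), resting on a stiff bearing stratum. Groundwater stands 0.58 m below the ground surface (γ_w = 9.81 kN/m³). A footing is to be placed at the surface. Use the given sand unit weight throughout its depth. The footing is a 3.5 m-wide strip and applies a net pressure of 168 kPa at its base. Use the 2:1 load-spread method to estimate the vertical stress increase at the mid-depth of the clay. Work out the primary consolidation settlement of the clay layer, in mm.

S_c ≈ 121 mm

Mid-depth of clay below the ground surface: z = 2.2 + 2.3/2 = 3.35 m.
Total vertical stress at mid-clay: σ_v = 18.3×2.2 + 18×1.15 = 60.96 kPa.
Pore pressure: u = 9.81×(3.35 − 0.58) = 27.174 kPa.
Initial effective stress: σ'_0 = σ_v − u = 60.96 − 27.174 = 33.786 kPa.
Stress increase at mid-clay by the 2:1 spreading method:
Δσ = qB/(B+z) = 168×3.5/(3.5+3.35) = 85.839 kPa
Final effective stress: σ'_f = σ'_0 + Δσ = 33.786 + 85.839 = 119.62 kPa.
Normally consolidated clay, so the full stress increment lies on the virgin compression line:
S_c = C_c·H/(1+e₀)·log₁₀(σ'_f/σ'_0) = 0.2×2.3/(1+1.08)×log₁₀(119.62/33.786)
    = 0.22115 × 0.54907 = 0.1214 m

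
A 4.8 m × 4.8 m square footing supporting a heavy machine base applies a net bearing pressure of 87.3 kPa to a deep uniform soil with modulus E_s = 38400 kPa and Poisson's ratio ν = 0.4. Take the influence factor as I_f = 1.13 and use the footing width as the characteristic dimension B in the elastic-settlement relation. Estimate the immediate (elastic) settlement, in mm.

S_e ≈ 10.4 mm

Immediate (elastic) settlement: S_e = q·B·(1−ν²)/E_s · I_f.
S_e = 87.3 × 4.8 × (1 − 0.4²) / 38400 × 1.13
    = 87.3 × 4.8 × 0.84 / 38400 × 1.13
    = 0.01036 m = 10.36 mm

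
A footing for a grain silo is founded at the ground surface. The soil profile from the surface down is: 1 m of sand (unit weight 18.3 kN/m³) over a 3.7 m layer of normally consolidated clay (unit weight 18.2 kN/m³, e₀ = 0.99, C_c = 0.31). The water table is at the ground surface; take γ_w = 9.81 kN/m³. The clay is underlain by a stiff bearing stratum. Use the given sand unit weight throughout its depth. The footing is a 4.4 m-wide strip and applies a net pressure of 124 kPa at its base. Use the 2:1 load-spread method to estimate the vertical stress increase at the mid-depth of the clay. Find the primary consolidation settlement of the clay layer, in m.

S_c ≈ 0.355 m

Mid-depth of clay below the ground surface: z = 1 + 3.7/2 = 2.85 m.
Total vertical stress at mid-clay: σ_v = 18.3×1 + 18.2×1.85 = 51.97 kPa.
Pore pressure: u = 9.81×(2.85 − 0) = 27.959 kPa.
Initial effective stress: σ'_0 = σ_v − u = 51.97 − 27.959 = 24.011 kPa.
Stress increase at mid-clay by the 2:1 spreading method:
Δσ = qB/(B+z) = 124×4.4/(4.4+2.85) = 75.255 kPa
Final effective stress: σ'_f = σ'_0 + Δσ = 24.011 + 75.255 = 99.266 kPa.
Normally consolidated clay, so the full stress increment lies on the virgin compression line:
S_c = C_c·H/(1+e₀)·log₁₀(σ'_f/σ'_0) = 0.31×3.7/(1+0.99)×log₁₀(99.266/24.011)
    = 0.57638 × 0.61639 = 0.3553 m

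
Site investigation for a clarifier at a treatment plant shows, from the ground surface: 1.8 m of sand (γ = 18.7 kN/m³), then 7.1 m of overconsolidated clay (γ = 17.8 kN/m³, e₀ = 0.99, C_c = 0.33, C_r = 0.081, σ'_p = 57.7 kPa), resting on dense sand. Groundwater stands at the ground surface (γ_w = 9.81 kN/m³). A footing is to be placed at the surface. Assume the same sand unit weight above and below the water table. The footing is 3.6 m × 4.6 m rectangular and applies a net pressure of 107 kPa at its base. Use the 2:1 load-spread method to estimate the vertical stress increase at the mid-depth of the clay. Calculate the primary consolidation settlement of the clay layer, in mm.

Mid-depth of clay below the ground surface: z = 1.8 + 7.1/2 = 5.35 m.
Total vertical stress at mid-clay: σ_v = 18.7×1.8 + 17.8×3.55 = 96.85 kPa.
Pore pressure: u = 9.81×(5.35 − 0) = 52.483 kPa.
Initial effective stress: σ'_0 = σ_v − u = 96.85 − 52.483 = 44.367 kPa.
Stress increase at mid-clay by the 2:1 spreading method:
Δσ = qBL/((B+z)(L+z)) = 107×3.6×4.6/((3.6+5.35)(4.6+5.35)) = 19.897 kPa
Final effective stress: σ'_f = 44.367 + 19.897 = 64.264 kPa.
σ'_f = 64.264 > σ'_p = 57.7 kPa, so the stress path crosses the preconsolidation pressure — recompression up to σ'_p, then virgin compression beyond:
S_c = H/(1+e₀)·[C_r·log₁₀(σ'_p/σ'_0) + C_c·log₁₀(σ'_f/σ'_p)]
    = 7.1/1.99 × [0.081×log₁₀(57.7/44.367) + 0.33×log₁₀(64.264/57.7)]
    = 3.5678 × [0.0092434 + 0.015441] = 0.08807 m

S_c ≈ 88.1 mm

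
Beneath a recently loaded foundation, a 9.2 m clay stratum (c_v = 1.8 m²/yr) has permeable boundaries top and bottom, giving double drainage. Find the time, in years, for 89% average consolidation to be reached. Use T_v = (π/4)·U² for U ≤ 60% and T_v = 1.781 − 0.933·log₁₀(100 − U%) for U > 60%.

t ≈ 9.51 years

Drainage path length: H_d = H/2 = 4.6 m (double drainage).
U > 60%: T_v = 1.781 − 0.933·log₁₀(100 − 89) = 0.80938.
t = T_v·H_d²/c_v = 0.80938×4.6²/1.8 = 9.515 years.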